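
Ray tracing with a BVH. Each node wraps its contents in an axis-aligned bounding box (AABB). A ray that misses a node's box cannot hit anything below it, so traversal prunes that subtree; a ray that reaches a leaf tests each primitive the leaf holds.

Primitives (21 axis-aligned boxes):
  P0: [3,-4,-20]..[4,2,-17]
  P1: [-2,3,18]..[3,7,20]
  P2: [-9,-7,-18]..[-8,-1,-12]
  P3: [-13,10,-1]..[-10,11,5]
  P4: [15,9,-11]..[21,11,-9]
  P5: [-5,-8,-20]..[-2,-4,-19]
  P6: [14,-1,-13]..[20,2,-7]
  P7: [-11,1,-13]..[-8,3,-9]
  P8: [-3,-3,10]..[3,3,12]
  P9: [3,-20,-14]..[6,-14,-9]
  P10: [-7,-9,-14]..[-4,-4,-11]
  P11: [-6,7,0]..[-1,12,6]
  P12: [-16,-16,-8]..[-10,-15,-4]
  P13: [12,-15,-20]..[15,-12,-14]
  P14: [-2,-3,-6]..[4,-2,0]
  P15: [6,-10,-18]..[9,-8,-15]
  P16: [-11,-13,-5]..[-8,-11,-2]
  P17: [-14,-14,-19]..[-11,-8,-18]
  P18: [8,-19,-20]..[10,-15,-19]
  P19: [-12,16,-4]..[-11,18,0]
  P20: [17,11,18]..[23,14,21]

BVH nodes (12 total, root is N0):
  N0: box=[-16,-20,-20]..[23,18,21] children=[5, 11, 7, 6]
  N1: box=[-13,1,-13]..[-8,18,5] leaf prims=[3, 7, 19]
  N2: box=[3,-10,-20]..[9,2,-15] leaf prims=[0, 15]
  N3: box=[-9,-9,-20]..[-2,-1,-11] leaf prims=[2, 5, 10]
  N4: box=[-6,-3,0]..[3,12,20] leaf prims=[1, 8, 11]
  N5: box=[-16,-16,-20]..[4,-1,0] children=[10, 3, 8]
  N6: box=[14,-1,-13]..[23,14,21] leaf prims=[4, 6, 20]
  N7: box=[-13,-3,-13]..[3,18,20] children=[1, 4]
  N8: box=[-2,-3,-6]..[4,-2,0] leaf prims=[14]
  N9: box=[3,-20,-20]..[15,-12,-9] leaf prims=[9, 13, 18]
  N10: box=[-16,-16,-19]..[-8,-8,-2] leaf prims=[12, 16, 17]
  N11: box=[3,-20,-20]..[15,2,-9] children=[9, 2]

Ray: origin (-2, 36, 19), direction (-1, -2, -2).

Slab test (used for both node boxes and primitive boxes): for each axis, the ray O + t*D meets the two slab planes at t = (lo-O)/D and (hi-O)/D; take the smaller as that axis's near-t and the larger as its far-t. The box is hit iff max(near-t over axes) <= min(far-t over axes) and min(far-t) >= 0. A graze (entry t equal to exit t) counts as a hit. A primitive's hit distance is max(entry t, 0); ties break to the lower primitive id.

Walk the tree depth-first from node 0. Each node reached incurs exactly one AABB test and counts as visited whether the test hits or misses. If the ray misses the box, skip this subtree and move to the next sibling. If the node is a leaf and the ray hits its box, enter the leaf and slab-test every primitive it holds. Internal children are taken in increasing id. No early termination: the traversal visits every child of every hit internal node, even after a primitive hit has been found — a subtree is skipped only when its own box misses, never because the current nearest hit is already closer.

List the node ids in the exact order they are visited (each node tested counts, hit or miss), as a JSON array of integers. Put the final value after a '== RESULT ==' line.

Traverse from the root:
N0 x:[-25,14] y:[9,28] z:[-1,39/2] -> hit [9,14], descend [5, 6, 7, 11]
  N5 x:[-6,14] y:[37/2,26] z:[19/2,39/2] -> miss, prune
  N6 x:[-25,-16] y:[11,37/2] z:[-1,16] -> miss, prune
  N7 x:[-5,11] y:[9,39/2] z:[-1/2,16] -> hit [9,11], descend [1, 4]
    N1 x:[6,11] y:[9,35/2] z:[7,16] -> hit [9,11] leaf, test {P3(miss), P7(miss), P19@t=19/2}
    N4 x:[-5,4] y:[12,39/2] z:[-1/2,19/2] -> miss, prune
  N11 x:[-17,-5] y:[17,28] z:[14,39/2] -> miss, prune

Visited [0, 5, 6, 7, 1, 4, 11]. Tests: 7 box, 1 leaf. Nearest: P19.

== RESULT ==
[0, 5, 6, 7, 1, 4, 11]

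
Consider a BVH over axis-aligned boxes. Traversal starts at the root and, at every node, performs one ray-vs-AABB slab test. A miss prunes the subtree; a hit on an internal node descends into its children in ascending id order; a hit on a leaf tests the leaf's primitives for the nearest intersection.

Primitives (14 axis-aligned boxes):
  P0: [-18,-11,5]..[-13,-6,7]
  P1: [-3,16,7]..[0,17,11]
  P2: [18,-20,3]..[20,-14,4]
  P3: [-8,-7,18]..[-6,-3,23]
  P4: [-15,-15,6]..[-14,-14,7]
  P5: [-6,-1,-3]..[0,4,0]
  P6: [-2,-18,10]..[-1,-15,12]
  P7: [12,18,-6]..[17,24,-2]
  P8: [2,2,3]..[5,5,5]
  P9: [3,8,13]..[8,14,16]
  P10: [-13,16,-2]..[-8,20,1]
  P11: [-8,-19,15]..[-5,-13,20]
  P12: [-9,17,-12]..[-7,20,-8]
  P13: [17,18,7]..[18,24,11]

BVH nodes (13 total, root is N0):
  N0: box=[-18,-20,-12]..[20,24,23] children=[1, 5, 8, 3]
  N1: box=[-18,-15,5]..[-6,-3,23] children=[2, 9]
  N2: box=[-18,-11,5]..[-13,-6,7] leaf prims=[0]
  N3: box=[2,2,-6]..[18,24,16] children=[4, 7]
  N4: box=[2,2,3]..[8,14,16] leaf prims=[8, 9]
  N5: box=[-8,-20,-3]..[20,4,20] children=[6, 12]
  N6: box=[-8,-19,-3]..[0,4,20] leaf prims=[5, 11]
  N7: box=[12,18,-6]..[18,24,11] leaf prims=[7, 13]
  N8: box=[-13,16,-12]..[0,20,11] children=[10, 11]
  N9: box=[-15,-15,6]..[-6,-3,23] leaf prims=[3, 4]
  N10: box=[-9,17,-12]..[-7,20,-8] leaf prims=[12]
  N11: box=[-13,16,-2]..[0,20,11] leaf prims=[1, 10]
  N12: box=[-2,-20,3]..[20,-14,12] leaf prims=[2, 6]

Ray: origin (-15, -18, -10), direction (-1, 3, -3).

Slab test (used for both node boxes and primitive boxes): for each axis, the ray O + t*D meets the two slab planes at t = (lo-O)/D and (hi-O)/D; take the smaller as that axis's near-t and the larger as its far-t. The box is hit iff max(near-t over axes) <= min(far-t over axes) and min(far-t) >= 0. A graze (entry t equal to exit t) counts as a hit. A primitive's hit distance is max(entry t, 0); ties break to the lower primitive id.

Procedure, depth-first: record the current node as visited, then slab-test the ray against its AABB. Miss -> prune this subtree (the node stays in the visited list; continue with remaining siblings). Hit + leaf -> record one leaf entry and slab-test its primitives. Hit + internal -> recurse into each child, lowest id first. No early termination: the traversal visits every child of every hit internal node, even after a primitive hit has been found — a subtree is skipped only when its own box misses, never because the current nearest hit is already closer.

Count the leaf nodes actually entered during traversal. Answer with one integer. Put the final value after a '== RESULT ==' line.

Walk:
N0 x:[-35,3] y:[-2/3,14] z:[-11,2/3] -> hit [-2/3,2/3], descend [1, 3, 5, 8]
  N1 x:[-9,3] y:[1,5] z:[-11,-5] -> miss, prune
  N3 x:[-33,-17] y:[20/3,14] z:[-26/3,-4/3] -> miss, prune
  N5 x:[-35,-7] y:[-2/3,22/3] z:[-10,-7/3] -> miss, prune
  N8 x:[-15,-2] y:[34/3,38/3] z:[-7,2/3] -> miss, prune

5 AABB tests over nodes [0, 1, 3, 5, 8]; 0 leaves entered; closest miss.

== RESULT ==
0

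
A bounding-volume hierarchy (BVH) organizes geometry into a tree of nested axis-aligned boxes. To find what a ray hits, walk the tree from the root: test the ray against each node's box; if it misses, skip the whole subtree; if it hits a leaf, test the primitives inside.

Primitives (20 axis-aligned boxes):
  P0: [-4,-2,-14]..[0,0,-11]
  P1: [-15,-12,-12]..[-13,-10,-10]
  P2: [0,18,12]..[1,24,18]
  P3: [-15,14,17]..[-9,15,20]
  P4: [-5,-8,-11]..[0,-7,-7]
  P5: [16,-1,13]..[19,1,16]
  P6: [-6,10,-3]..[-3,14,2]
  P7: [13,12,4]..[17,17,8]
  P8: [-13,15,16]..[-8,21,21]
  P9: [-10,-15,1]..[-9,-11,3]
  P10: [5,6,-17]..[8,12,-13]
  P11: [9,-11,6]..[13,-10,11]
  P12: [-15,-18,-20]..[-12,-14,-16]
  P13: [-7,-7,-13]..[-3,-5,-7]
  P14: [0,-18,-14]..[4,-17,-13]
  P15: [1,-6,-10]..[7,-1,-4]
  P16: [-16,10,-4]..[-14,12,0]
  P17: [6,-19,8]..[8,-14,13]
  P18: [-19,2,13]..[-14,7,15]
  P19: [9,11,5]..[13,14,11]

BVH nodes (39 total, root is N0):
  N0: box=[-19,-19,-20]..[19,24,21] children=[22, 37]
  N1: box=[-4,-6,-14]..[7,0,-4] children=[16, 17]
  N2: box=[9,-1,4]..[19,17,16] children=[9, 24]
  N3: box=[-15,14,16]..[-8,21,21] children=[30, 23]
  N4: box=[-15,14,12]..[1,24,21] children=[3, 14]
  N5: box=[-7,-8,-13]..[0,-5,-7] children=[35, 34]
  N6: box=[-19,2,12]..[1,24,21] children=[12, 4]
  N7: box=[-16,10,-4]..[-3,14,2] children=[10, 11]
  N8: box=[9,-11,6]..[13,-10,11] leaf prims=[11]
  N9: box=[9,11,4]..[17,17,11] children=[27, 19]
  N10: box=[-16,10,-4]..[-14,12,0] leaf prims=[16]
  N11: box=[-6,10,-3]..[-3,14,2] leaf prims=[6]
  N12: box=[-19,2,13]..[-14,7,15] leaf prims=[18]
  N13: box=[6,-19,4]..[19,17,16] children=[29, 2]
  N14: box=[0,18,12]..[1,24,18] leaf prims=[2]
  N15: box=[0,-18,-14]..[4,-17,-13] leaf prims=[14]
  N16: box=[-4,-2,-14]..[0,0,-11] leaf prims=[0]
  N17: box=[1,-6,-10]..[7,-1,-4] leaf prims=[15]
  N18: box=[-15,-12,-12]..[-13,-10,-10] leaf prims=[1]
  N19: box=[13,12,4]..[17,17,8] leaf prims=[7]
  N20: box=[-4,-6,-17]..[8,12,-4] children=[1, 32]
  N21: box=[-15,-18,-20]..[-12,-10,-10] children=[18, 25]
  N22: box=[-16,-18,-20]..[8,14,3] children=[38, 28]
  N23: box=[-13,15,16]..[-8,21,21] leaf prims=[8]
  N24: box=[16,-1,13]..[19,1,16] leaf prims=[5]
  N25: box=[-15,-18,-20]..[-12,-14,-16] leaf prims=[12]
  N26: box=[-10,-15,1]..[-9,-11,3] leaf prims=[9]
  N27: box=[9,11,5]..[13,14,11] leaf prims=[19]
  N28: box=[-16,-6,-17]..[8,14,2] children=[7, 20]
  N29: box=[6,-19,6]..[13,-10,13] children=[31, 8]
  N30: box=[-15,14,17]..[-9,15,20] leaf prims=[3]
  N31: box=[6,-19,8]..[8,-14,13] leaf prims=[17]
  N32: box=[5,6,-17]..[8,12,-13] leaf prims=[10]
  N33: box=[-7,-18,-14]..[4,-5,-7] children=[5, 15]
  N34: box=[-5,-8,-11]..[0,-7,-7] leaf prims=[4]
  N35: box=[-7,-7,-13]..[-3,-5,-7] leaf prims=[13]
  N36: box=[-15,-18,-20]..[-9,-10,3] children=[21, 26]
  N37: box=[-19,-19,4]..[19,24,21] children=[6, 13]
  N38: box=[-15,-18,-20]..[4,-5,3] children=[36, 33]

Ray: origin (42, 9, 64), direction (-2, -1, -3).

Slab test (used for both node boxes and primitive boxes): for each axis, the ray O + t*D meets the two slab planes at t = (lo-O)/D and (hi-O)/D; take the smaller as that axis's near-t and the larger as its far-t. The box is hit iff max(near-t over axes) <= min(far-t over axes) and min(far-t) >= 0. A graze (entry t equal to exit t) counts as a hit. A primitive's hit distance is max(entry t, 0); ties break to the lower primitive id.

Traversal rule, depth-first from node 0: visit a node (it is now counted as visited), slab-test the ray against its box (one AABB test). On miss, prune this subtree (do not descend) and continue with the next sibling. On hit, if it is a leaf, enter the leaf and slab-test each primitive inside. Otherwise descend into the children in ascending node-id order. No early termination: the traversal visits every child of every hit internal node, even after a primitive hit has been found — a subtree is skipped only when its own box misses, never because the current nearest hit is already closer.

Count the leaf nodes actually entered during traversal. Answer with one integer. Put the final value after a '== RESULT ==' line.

Traverse from the root:
N0 x:[23/2,61/2] y:[-15,28] z:[43/3,28] -> hit [43/3,28], descend [22, 37]
  N22 x:[17,29] y:[-5,27] z:[61/3,28] -> hit [61/3,27], descend [28, 38]
    N28 x:[17,29] y:[-5,15] z:[62/3,27] -> miss, prune
    N38 x:[19,57/2] y:[14,27] z:[61/3,28] -> hit [61/3,27], descend [33, 36]
      N33 x:[19,49/2] y:[14,27] z:[71/3,26] -> hit [71/3,49/2], descend [5, 15]
        N5 x:[21,49/2] y:[14,17] z:[71/3,77/3] -> miss, prune
        N15 x:[19,21] y:[26,27] z:[77/3,26] -> miss, prune
      N36 x:[51/2,57/2] y:[19,27] z:[61/3,28] -> hit [51/2,27], descend [21, 26]
        N21 x:[27,57/2] y:[19,27] z:[74/3,28] -> hit [27,27], descend [18, 25]
          N18 x:[55/2,57/2] y:[19,21] z:[74/3,76/3] -> miss, prune
          N25 x:[27,57/2] y:[23,27] z:[80/3,28] -> hit [27,27] leaf, test {P12@t=27}
        N26 x:[51/2,26] y:[20,24] z:[61/3,21] -> miss, prune
  N37 x:[23/2,61/2] y:[-15,28] z:[43/3,20] -> hit [43/3,20], descend [6, 13]
    N6 x:[41/2,61/2] y:[-15,7] z:[43/3,52/3] -> miss, prune
    N13 x:[23/2,18] y:[-8,28] z:[16,20] -> hit [16,18], descend [2, 29]
      N2 x:[23/2,33/2] y:[-8,10] z:[16,20] -> miss, prune
      N29 x:[29/2,18] y:[19,28] z:[17,58/3] -> miss, prune

order=[0, 22, 28, 38, 33, 5, 15, 36, 21, 18, 25, 26, 37, 6, 13, 2, 29]  |boxes|=17  |leaves|=1  hit=P12

== RESULT ==
1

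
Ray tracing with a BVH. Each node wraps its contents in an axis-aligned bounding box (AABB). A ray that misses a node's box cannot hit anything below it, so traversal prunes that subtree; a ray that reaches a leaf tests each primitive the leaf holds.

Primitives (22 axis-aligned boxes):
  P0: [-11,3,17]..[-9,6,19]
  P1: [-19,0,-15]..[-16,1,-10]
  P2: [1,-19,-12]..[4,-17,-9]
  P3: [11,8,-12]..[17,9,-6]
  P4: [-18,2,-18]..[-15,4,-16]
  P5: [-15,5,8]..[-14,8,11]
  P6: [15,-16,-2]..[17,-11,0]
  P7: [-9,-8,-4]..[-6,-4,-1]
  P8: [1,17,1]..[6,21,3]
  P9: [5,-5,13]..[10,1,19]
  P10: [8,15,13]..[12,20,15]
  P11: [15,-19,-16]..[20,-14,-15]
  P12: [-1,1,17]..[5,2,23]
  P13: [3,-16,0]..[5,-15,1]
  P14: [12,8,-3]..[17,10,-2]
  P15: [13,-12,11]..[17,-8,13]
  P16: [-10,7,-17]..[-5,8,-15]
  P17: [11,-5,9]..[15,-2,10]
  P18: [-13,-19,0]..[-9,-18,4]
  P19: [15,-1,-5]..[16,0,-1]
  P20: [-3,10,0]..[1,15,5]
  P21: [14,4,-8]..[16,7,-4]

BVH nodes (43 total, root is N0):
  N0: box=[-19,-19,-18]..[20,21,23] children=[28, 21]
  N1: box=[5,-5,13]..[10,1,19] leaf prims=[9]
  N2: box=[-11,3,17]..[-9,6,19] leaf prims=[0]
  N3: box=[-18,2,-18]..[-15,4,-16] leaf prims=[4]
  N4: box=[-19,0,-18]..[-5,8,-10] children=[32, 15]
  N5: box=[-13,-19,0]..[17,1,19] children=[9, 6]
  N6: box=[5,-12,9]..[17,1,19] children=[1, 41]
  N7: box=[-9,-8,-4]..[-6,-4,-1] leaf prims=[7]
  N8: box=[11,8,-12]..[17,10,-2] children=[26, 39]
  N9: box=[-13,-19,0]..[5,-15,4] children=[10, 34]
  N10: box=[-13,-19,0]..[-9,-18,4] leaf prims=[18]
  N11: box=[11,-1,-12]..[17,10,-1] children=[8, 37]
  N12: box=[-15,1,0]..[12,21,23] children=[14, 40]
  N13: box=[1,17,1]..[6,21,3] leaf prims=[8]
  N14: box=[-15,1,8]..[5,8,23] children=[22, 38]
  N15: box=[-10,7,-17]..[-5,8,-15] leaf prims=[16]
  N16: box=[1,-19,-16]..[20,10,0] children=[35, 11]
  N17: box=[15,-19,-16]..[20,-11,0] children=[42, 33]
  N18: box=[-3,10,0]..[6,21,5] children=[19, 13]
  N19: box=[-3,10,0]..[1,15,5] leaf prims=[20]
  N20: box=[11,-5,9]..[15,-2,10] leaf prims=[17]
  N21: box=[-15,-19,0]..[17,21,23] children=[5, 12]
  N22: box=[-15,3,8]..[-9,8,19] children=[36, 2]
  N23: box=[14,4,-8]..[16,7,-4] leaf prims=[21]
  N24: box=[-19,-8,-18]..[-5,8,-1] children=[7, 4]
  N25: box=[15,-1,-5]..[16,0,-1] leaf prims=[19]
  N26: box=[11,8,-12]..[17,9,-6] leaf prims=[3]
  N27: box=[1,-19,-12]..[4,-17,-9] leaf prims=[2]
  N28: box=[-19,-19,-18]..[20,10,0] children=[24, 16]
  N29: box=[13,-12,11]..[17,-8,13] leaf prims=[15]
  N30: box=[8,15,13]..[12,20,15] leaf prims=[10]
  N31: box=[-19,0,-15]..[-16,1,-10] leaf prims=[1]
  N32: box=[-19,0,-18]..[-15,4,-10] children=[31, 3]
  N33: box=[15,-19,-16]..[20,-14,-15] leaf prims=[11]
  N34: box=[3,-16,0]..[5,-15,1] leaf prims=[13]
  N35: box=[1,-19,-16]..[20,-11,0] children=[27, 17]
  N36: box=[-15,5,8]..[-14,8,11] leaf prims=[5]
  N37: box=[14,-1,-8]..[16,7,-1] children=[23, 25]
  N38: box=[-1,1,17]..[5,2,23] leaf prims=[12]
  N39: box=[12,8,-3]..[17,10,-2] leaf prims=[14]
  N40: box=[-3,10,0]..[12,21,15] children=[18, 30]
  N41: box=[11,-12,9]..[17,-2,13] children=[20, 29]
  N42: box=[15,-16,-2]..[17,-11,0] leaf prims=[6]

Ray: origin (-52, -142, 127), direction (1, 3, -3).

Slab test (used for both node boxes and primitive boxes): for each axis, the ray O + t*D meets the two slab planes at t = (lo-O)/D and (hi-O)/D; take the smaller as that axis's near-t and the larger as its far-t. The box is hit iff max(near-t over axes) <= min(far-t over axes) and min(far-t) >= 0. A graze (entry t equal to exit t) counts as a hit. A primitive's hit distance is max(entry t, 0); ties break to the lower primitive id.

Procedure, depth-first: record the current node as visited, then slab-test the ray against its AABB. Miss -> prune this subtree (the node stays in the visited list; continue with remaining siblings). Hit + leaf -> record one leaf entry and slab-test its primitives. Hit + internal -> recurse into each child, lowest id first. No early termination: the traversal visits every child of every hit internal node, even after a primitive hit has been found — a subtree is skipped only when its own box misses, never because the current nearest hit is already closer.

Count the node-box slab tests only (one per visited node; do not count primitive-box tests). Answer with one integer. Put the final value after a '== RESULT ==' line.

Trace the traversal:
N0 x:[33,72] y:[41,163/3] z:[104/3,145/3] -> hit [41,145/3], descend [21, 28]
  N21 x:[37,69] y:[41,163/3] z:[104/3,127/3] -> hit [41,127/3], descend [5, 12]
    N5 x:[39,69] y:[41,143/3] z:[36,127/3] -> hit [41,127/3], descend [6, 9]
      N6 x:[57,69] y:[130/3,143/3] z:[36,118/3] -> miss, prune
      N9 x:[39,57] y:[41,127/3] z:[41,127/3] -> hit [41,127/3], descend [10, 34]
        N10 x:[39,43] y:[41,124/3] z:[41,127/3] -> hit [41,124/3] leaf, test {P18@t=41}
        N34 x:[55,57] y:[42,127/3] z:[42,127/3] -> miss, prune
    N12 x:[37,64] y:[143/3,163/3] z:[104/3,127/3] -> miss, prune
  N28 x:[33,72] y:[41,152/3] z:[127/3,145/3] -> hit [127/3,145/3], descend [16, 24]
    N16 x:[53,72] y:[41,152/3] z:[127/3,143/3] -> miss, prune
    N24 x:[33,47] y:[134/3,50] z:[128/3,145/3] -> hit [134/3,47], descend [4, 7]
      N4 x:[33,47] y:[142/3,50] z:[137/3,145/3] -> miss, prune
      N7 x:[43,46] y:[134/3,46] z:[128/3,131/3] -> miss, prune

Visited [0, 21, 5, 6, 9, 10, 34, 12, 28, 16, 24, 4, 7]. Tests: 13 box, 1 leaf. Nearest: P18.

== RESULT ==
13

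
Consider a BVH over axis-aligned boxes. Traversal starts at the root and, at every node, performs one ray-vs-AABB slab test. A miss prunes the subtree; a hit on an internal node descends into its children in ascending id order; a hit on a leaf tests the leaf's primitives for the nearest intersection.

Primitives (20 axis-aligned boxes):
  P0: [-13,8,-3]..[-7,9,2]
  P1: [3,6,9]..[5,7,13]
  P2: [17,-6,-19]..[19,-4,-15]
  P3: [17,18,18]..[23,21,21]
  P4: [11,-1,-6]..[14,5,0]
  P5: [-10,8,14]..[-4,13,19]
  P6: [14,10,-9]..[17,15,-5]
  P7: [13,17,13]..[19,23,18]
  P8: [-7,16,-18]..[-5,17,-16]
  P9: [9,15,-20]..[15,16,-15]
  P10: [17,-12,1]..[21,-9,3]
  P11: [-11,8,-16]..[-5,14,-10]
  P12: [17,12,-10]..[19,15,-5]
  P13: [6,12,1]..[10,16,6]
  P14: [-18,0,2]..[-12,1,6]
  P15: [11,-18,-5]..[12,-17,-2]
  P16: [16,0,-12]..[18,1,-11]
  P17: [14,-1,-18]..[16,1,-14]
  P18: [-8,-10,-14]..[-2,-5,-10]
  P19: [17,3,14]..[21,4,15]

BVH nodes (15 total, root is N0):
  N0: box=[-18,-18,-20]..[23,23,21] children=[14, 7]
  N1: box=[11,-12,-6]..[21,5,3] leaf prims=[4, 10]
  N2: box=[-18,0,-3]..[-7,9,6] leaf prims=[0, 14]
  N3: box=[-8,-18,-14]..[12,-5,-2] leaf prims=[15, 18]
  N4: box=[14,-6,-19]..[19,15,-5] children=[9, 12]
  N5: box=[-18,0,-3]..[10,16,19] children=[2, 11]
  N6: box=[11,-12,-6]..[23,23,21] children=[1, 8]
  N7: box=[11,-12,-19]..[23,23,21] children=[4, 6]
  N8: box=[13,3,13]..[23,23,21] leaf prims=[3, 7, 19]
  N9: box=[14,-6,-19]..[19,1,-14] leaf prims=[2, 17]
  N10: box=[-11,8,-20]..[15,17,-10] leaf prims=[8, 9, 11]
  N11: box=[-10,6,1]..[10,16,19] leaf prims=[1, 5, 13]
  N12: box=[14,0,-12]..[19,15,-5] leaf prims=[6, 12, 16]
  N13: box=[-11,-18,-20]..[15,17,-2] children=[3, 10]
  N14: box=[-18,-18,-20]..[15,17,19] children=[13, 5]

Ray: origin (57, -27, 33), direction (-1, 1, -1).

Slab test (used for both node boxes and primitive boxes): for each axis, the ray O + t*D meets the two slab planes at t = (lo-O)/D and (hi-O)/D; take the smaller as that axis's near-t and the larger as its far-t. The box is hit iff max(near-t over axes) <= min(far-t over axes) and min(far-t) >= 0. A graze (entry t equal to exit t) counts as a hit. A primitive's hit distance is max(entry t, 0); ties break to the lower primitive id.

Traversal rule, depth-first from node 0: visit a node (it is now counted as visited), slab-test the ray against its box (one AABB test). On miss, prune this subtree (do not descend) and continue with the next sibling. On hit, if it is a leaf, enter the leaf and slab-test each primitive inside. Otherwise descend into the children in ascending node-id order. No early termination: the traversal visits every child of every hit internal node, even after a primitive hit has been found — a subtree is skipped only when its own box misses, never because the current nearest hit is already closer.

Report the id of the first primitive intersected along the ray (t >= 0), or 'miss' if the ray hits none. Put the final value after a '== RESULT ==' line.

Traverse from the root:
N0 x:[34,75] y:[9,50] z:[12,53] -> hit [34,50], descend [7, 14]
  N7 x:[34,46] y:[15,50] z:[12,52] -> hit [34,46], descend [4, 6]
    N4 x:[38,43] y:[21,42] z:[38,52] -> hit [38,42], descend [9, 12]
      N9 x:[38,43] y:[21,28] z:[47,52] -> miss, prune
      N12 x:[38,43] y:[27,42] z:[38,45] -> hit [38,42] leaf, test {P6@t=40, P12@t=39, P16(miss)}
    N6 x:[34,46] y:[15,50] z:[12,39] -> hit [34,39], descend [1, 8]
      N1 x:[36,46] y:[15,32] z:[30,39] -> miss, prune
      N8 x:[34,44] y:[30,50] z:[12,20] -> miss, prune
  N14 x:[42,75] y:[9,44] z:[14,53] -> hit [42,44], descend [5, 13]
    N5 x:[47,75] y:[27,43] z:[14,36] -> miss, prune
    N13 x:[42,68] y:[9,44] z:[35,53] -> hit [42,44], descend [3, 10]
      N3 x:[45,65] y:[9,22] z:[35,47] -> miss, prune
      N10 x:[42,68] y:[35,44] z:[43,53] -> hit [43,44] leaf, test {P8(miss), P9(miss), P11(miss)}

Summary -> nodes [0, 7, 4, 9, 12, 6, 1, 8, 14, 5, 13, 3, 10]; box-tests=13; leaf-entries=2; first=P12

== RESULT ==
12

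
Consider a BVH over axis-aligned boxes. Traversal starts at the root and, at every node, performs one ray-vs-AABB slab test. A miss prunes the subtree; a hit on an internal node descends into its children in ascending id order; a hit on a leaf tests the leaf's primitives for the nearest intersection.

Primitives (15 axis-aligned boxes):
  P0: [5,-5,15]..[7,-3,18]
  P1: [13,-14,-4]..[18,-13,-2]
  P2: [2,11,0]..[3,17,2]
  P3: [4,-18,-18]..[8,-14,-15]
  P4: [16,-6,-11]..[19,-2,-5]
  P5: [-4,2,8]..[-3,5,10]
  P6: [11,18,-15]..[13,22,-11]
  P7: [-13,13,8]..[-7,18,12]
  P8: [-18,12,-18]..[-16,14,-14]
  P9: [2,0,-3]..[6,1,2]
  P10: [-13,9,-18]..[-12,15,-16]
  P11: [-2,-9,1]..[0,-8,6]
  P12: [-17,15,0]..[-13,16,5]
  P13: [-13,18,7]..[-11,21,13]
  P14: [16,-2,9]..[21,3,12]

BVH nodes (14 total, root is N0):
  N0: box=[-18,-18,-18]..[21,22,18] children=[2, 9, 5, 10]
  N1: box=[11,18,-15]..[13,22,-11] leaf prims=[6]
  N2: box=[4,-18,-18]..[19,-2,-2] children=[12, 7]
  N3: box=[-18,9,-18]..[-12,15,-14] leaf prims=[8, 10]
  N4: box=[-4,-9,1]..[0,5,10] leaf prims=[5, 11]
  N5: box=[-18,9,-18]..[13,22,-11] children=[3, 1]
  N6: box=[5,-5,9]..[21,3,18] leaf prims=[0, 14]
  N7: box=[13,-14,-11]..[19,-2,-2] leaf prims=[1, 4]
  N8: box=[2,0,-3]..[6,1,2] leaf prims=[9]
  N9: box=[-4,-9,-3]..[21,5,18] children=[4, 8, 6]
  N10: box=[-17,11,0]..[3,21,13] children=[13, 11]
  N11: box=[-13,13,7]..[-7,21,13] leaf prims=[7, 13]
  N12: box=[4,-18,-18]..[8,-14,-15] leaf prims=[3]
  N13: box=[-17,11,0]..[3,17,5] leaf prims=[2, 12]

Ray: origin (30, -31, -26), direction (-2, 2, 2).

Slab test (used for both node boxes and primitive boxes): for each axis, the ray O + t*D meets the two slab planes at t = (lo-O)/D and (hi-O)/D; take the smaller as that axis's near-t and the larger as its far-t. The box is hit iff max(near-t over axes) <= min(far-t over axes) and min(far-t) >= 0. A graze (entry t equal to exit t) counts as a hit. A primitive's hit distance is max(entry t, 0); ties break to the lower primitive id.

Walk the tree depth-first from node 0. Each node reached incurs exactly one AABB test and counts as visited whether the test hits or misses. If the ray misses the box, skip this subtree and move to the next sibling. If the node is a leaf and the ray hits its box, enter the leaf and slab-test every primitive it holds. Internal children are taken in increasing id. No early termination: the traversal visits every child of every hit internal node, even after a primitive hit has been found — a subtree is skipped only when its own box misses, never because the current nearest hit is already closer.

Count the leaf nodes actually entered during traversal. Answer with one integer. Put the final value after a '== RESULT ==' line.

Trace the traversal:
N0 x:[9/2,24] y:[13/2,53/2] z:[4,22] -> hit [13/2,22], descend [2, 5, 9, 10]
  N2 x:[11/2,13] y:[13/2,29/2] z:[4,12] -> hit [13/2,12], descend [7, 12]
    N7 x:[11/2,17/2] y:[17/2,29/2] z:[15/2,12] -> hit [17/2,17/2] leaf, test {P1(miss), P4(miss)}
    N12 x:[11,13] y:[13/2,17/2] z:[4,11/2] -> miss, prune
  N5 x:[17/2,24] y:[20,53/2] z:[4,15/2] -> miss, prune
  N9 x:[9/2,17] y:[11,18] z:[23/2,22] -> hit [23/2,17], descend [4, 6, 8]
    N4 x:[15,17] y:[11,18] z:[27/2,18] -> hit [15,17] leaf, test {P5@t=17, P11(miss)}
    N6 x:[9/2,25/2] y:[13,17] z:[35/2,22] -> miss, prune
    N8 x:[12,14] y:[31/2,16] z:[23/2,14] -> miss, prune
  N10 x:[27/2,47/2] y:[21,26] z:[13,39/2] -> miss, prune

10 AABB tests over nodes [0, 2, 7, 12, 5, 9, 4, 6, 8, 10]; 2 leaves entered; closest P5.

== RESULT ==
2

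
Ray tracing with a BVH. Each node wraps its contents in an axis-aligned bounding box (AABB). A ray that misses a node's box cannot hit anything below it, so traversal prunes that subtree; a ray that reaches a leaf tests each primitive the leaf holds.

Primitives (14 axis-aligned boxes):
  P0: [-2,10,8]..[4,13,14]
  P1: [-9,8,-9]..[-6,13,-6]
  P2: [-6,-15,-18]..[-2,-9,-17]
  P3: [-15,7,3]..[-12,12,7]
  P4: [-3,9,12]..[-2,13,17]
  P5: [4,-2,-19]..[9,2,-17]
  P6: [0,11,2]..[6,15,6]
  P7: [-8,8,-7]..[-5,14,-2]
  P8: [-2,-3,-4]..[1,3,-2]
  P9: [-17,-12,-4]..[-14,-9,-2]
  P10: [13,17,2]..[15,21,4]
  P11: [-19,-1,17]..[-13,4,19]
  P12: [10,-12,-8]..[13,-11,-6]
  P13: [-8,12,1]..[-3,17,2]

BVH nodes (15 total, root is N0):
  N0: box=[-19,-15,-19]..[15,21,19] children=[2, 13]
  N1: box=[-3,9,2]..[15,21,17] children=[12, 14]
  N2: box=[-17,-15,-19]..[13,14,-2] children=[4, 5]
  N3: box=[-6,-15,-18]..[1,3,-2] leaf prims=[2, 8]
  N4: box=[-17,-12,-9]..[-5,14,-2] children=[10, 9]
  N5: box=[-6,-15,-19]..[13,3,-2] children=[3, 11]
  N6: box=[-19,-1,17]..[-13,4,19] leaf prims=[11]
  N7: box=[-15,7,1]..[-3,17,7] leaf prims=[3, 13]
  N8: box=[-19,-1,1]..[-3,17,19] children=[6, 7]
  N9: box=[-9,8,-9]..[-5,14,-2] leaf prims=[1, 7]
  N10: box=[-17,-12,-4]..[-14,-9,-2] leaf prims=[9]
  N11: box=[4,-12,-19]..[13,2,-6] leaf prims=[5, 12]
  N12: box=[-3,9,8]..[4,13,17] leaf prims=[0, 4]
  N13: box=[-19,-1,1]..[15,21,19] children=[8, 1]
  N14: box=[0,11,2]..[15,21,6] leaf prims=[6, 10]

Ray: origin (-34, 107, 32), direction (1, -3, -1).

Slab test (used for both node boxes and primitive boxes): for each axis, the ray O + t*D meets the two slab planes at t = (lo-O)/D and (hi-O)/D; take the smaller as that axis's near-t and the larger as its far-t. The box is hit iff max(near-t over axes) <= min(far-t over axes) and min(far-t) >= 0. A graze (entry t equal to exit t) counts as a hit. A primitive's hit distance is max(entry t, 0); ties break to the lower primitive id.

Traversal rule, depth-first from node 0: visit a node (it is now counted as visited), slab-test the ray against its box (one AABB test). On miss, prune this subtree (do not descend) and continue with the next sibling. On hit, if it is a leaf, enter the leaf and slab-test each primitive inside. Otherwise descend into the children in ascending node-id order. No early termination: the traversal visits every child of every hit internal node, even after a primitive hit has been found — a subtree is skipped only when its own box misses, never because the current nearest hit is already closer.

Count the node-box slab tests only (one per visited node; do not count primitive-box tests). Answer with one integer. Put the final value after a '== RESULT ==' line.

Trace the traversal:
N0 x:[15,49] y:[86/3,122/3] z:[13,51] -> hit [86/3,122/3], descend [2, 13]
  N2 x:[17,47] y:[31,122/3] z:[34,51] -> hit [34,122/3], descend [4, 5]
    N4 x:[17,29] y:[31,119/3] z:[34,41] -> miss, prune
    N5 x:[28,47] y:[104/3,122/3] z:[34,51] -> hit [104/3,122/3], descend [3, 11]
      N3 x:[28,35] y:[104/3,122/3] z:[34,50] -> hit [104/3,35] leaf, test {P2(miss), P8@t=104/3}
      N11 x:[38,47] y:[35,119/3] z:[38,51] -> hit [38,119/3] leaf, test {P5(miss), P12(miss)}
  N13 x:[15,49] y:[86/3,36] z:[13,31] -> hit [86/3,31], descend [1, 8]
    N1 x:[31,49] y:[86/3,98/3] z:[15,30] -> miss, prune
    N8 x:[15,31] y:[30,36] z:[13,31] -> hit [30,31], descend [6, 7]
      N6 x:[15,21] y:[103/3,36] z:[13,15] -> miss, prune
      N7 x:[19,31] y:[30,100/3] z:[25,31] -> hit [30,31] leaf, test {P3(miss), P13@t=30}

Summary -> nodes [0, 2, 4, 5, 3, 11, 13, 1, 8, 6, 7]; box-tests=11; leaf-entries=3; first=P13

== RESULT ==
11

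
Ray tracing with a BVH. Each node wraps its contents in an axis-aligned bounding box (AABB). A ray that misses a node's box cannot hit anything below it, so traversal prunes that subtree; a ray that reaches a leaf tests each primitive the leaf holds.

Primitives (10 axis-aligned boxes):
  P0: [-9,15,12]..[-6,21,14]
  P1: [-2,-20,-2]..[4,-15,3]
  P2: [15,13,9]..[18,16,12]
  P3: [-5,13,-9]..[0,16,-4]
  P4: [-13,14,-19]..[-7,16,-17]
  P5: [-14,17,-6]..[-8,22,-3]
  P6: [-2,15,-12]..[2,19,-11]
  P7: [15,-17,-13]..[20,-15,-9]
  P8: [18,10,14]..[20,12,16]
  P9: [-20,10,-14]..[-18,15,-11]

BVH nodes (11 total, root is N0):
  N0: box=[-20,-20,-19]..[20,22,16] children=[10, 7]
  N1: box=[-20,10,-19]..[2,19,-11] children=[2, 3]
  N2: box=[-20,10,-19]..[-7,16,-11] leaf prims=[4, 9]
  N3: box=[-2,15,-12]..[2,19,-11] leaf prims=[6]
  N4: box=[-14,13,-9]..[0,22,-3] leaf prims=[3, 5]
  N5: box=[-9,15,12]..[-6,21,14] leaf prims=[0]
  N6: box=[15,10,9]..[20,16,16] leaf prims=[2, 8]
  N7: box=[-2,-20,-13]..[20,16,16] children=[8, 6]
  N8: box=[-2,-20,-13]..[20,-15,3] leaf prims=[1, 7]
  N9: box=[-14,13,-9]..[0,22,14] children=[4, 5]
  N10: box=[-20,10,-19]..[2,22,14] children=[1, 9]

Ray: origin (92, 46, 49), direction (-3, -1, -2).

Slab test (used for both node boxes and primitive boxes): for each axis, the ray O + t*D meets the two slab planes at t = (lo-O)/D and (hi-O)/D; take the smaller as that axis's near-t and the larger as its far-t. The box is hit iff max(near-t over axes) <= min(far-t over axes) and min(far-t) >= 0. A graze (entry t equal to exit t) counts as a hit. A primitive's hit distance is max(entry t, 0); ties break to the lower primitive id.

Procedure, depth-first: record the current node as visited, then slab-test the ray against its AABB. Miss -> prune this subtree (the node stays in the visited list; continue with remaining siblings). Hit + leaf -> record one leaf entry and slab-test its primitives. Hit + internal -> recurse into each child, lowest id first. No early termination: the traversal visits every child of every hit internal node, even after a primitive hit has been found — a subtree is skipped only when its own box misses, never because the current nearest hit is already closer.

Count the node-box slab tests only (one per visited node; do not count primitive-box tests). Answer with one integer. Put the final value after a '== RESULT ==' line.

Traverse from the root:
N0 x:[24,112/3] y:[24,66] z:[33/2,34] -> hit [24,34], descend [7, 10]
  N7 x:[24,94/3] y:[30,66] z:[33/2,31] -> hit [30,31], descend [6, 8]
    N6 x:[24,77/3] y:[30,36] z:[33/2,20] -> miss, prune
    N8 x:[24,94/3] y:[61,66] z:[23,31] -> miss, prune
  N10 x:[30,112/3] y:[24,36] z:[35/2,34] -> hit [30,34], descend [1, 9]
    N1 x:[30,112/3] y:[27,36] z:[30,34] -> hit [30,34], descend [2, 3]
      N2 x:[33,112/3] y:[30,36] z:[30,34] -> hit [33,34] leaf, test {P4(miss), P9(miss)}
      N3 x:[30,94/3] y:[27,31] z:[30,61/2] -> hit [30,61/2] leaf, test {P6@t=30}
    N9 x:[92/3,106/3] y:[24,33] z:[35/2,29] -> miss, prune

9 AABB tests over nodes [0, 7, 6, 8, 10, 1, 2, 3, 9]; 2 leaves entered; closest P6.

== RESULT ==
9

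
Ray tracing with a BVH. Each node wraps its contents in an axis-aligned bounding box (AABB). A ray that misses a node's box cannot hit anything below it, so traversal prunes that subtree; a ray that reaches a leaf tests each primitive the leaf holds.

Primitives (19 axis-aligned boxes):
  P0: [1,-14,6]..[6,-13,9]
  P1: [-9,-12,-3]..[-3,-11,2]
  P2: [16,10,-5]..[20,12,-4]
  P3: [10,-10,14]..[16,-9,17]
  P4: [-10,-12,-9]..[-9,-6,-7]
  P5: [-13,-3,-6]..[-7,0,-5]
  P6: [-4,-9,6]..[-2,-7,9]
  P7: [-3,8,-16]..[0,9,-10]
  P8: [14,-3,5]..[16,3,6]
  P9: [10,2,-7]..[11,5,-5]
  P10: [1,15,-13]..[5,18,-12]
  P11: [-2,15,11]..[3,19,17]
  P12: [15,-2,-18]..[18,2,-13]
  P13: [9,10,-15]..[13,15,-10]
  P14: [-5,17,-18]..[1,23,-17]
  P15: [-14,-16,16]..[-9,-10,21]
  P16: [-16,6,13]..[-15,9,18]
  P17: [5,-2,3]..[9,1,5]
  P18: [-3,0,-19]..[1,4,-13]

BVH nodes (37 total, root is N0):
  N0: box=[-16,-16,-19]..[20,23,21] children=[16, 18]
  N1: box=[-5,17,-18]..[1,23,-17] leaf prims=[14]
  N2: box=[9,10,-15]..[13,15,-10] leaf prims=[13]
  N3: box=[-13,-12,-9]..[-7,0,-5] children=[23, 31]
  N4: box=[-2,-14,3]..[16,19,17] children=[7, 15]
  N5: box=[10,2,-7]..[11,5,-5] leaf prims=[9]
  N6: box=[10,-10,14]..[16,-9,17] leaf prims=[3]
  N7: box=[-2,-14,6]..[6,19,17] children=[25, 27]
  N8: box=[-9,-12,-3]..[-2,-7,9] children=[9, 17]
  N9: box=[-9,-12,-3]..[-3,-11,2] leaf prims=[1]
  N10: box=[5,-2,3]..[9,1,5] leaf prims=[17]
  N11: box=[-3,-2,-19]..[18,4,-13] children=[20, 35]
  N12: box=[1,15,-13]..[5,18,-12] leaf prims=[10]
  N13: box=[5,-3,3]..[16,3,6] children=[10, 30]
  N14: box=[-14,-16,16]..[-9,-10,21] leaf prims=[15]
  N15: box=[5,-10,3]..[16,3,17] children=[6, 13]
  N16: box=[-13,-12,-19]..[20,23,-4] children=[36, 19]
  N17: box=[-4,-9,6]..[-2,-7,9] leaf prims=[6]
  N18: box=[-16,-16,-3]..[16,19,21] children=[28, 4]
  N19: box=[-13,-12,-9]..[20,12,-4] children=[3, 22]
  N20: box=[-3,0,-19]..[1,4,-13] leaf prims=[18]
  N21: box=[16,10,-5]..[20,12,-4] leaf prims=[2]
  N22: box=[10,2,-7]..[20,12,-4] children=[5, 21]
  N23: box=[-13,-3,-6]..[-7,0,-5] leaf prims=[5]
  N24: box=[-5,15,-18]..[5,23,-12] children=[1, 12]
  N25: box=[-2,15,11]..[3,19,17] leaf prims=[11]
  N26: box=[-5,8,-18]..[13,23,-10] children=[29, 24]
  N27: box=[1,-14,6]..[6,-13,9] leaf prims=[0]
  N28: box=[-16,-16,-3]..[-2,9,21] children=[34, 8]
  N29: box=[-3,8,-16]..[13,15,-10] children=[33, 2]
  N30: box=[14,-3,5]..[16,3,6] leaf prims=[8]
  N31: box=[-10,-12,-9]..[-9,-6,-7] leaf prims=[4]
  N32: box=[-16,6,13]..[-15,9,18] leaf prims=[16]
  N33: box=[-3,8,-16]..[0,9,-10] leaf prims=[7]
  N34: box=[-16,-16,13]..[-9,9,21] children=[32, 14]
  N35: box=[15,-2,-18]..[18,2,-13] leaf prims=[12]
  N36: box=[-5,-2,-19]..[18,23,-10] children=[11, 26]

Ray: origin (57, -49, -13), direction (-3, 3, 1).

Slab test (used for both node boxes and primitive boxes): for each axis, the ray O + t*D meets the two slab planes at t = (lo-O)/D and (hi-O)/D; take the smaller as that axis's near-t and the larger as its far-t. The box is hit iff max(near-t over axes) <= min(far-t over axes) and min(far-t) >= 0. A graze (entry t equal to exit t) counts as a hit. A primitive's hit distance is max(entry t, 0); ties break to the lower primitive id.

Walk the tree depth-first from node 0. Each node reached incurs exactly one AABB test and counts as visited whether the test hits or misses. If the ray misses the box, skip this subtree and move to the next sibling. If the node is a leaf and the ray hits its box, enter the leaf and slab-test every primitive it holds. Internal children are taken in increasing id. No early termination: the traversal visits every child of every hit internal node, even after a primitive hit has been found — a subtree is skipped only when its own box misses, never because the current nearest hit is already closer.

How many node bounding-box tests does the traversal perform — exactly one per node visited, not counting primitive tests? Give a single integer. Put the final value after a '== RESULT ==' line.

Walk:
N0 x:[37/3,73/3] y:[11,24] z:[-6,34] -> hit [37/3,24], descend [16, 18]
  N16 x:[37/3,70/3] y:[37/3,24] z:[-6,9] -> miss, prune
  N18 x:[41/3,73/3] y:[11,68/3] z:[10,34] -> hit [41/3,68/3], descend [4, 28]
    N4 x:[41/3,59/3] y:[35/3,68/3] z:[16,30] -> hit [16,59/3], descend [7, 15]
      N7 x:[17,59/3] y:[35/3,68/3] z:[19,30] -> hit [19,59/3], descend [25, 27]
        N25 x:[18,59/3] y:[64/3,68/3] z:[24,30] -> miss, prune
        N27 x:[17,56/3] y:[35/3,12] z:[19,22] -> miss, prune
      N15 x:[41/3,52/3] y:[13,52/3] z:[16,30] -> hit [16,52/3], descend [6, 13]
        N6 x:[41/3,47/3] y:[13,40/3] z:[27,30] -> miss, prune
        N13 x:[41/3,52/3] y:[46/3,52/3] z:[16,19] -> hit [16,52/3], descend [10, 30]
          N10 x:[16,52/3] y:[47/3,50/3] z:[16,18] -> hit [16,50/3] leaf, test {P17@t=16}
          N30 x:[41/3,43/3] y:[46/3,52/3] z:[18,19] -> miss, prune
    N28 x:[59/3,73/3] y:[11,58/3] z:[10,34] -> miss, prune

Visited [0, 16, 18, 4, 7, 25, 27, 15, 6, 13, 10, 30, 28]. Tests: 13 box, 1 leaf. Nearest: P17.

== RESULT ==
13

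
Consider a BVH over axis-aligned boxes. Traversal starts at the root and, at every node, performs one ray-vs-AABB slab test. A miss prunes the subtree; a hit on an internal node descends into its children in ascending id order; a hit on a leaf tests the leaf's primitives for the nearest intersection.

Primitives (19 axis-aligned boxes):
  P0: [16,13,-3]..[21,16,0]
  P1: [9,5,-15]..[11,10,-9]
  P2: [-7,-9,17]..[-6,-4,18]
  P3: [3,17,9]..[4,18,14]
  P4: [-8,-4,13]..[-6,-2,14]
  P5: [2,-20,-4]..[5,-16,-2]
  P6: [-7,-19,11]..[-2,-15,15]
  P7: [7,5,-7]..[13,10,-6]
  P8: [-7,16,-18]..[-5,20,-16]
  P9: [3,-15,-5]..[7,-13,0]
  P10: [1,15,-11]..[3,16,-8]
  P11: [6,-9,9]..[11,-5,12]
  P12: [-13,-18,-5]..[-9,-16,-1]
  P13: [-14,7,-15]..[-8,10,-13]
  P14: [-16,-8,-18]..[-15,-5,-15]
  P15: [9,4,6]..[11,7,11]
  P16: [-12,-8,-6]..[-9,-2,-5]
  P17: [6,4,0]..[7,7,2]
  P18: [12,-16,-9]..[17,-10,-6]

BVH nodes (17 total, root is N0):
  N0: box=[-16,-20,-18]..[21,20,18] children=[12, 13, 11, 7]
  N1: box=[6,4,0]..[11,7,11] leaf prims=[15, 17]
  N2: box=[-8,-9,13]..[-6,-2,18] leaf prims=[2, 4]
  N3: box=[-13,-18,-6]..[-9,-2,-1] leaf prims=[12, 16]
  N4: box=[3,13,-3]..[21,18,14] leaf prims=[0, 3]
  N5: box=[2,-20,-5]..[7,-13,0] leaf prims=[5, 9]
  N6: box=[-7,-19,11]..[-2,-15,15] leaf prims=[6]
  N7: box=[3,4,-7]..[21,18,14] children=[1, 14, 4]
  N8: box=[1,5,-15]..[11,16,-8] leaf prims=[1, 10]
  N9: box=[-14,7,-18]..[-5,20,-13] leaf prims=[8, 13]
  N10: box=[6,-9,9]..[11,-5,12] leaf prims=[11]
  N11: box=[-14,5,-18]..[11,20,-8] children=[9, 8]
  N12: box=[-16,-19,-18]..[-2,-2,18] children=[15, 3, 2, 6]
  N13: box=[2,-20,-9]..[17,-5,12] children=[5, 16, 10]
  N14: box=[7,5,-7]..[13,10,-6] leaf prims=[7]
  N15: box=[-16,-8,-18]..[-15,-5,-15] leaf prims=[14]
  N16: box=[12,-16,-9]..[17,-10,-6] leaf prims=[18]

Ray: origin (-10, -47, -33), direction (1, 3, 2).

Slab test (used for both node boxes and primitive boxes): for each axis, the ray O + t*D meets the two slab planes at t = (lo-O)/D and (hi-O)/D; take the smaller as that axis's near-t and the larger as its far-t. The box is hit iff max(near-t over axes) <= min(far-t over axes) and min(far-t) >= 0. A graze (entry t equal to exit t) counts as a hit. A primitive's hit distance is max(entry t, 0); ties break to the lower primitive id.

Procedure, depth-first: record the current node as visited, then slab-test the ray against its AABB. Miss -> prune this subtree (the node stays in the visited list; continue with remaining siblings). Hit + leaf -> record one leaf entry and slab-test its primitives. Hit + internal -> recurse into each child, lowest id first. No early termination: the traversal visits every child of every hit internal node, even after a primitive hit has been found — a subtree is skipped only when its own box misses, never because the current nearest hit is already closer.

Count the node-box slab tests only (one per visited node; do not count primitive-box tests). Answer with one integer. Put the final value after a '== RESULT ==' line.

Traverse from the root:
N0 x:[-6,31] y:[9,67/3] z:[15/2,51/2] -> hit [9,67/3], descend [7, 11, 12, 13]
  N7 x:[13,31] y:[17,65/3] z:[13,47/2] -> hit [17,65/3], descend [1, 4, 14]
    N1 x:[16,21] y:[17,18] z:[33/2,22] -> hit [17,18] leaf, test {P15(miss), P17@t=17}
    N4 x:[13,31] y:[20,65/3] z:[15,47/2] -> hit [20,65/3] leaf, test {P0(miss), P3(miss)}
    N14 x:[17,23] y:[52/3,19] z:[13,27/2] -> miss, prune
  N11 x:[-4,21] y:[52/3,67/3] z:[15/2,25/2] -> miss, prune
  N12 x:[-6,8] y:[28/3,15] z:[15/2,51/2] -> miss, prune
  N13 x:[12,27] y:[9,14] z:[12,45/2] -> hit [12,14], descend [5, 10, 16]
    N5 x:[12,17] y:[9,34/3] z:[14,33/2] -> miss, prune
    N10 x:[16,21] y:[38/3,14] z:[21,45/2] -> miss, prune
    N16 x:[22,27] y:[31/3,37/3] z:[12,27/2] -> miss, prune

order=[0, 7, 1, 4, 14, 11, 12, 13, 5, 10, 16]  |boxes|=11  |leaves|=2  hit=P17

== RESULT ==
11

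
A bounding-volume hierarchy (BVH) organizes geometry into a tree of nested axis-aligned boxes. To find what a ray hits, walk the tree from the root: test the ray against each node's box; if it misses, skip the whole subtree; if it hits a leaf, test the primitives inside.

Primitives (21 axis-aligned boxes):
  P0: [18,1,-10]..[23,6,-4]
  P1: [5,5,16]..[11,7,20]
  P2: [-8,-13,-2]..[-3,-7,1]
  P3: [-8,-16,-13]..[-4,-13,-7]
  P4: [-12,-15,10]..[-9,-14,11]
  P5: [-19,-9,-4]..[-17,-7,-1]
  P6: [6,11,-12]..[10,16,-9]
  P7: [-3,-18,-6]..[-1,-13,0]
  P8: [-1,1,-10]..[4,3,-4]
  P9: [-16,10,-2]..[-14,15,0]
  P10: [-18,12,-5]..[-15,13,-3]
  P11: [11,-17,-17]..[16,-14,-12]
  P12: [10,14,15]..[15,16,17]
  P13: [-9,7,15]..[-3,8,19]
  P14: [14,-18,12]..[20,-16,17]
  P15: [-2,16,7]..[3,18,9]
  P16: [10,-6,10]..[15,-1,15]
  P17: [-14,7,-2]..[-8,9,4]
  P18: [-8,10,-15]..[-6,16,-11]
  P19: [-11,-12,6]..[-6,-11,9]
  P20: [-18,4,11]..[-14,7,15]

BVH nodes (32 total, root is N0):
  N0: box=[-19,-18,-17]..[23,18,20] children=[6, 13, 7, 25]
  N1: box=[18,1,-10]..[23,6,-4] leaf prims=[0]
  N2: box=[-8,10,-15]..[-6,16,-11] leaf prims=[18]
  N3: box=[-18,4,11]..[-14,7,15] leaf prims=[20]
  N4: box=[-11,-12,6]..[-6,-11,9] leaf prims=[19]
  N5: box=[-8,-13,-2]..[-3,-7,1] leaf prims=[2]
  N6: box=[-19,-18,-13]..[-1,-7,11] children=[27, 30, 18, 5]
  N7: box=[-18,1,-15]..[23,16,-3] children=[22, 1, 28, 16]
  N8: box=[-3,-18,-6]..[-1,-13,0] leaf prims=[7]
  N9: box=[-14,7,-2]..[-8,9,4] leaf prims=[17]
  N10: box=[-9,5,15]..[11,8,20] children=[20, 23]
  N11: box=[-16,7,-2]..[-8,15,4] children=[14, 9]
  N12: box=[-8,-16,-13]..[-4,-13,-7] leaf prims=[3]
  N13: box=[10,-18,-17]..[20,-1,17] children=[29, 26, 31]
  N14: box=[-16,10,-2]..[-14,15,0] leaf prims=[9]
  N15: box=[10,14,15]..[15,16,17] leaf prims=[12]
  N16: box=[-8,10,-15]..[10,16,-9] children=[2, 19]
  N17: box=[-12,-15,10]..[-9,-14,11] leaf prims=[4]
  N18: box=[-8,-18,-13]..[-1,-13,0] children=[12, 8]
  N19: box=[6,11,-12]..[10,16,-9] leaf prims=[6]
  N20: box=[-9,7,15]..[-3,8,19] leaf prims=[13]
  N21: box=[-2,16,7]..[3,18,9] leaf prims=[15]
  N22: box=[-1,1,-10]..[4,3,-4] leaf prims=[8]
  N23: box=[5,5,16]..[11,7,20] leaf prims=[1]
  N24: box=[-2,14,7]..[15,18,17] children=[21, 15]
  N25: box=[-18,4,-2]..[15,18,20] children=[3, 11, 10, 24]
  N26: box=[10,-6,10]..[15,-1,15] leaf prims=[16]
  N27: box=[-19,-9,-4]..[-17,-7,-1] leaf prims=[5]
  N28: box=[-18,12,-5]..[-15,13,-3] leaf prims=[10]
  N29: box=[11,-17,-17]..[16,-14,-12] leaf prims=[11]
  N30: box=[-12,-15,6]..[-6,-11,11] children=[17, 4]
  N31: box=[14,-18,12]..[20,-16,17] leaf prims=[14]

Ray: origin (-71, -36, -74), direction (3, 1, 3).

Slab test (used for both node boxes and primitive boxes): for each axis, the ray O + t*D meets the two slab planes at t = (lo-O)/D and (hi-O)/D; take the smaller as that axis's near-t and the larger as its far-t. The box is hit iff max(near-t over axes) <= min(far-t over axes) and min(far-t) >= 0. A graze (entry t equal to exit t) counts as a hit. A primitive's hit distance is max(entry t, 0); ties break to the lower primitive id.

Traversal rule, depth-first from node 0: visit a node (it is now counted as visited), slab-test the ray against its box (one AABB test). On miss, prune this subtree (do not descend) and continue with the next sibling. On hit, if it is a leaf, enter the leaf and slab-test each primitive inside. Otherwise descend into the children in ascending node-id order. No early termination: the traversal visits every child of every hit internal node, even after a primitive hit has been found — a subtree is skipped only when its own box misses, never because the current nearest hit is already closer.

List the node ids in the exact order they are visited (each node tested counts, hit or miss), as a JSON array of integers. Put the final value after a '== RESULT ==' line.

Walk:
N0 x:[52/3,94/3] y:[18,54] z:[19,94/3] -> hit [19,94/3], descend [6, 7, 13, 25]
  N6 x:[52/3,70/3] y:[18,29] z:[61/3,85/3] -> hit [61/3,70/3], descend [5, 18, 27, 30]
    N5 x:[21,68/3] y:[23,29] z:[24,25] -> miss, prune
    N18 x:[21,70/3] y:[18,23] z:[61/3,74/3] -> hit [21,23], descend [8, 12]
      N8 x:[68/3,70/3] y:[18,23] z:[68/3,74/3] -> hit [68/3,23] leaf, test {P7@t=68/3}
      N12 x:[21,67/3] y:[20,23] z:[61/3,67/3] -> hit [21,67/3] leaf, test {P3@t=21}
    N27 x:[52/3,18] y:[27,29] z:[70/3,73/3] -> miss, prune
    N30 x:[59/3,65/3] y:[21,25] z:[80/3,85/3] -> miss, prune
  N7 x:[53/3,94/3] y:[37,52] z:[59/3,71/3] -> miss, prune
  N13 x:[27,91/3] y:[18,35] z:[19,91/3] -> hit [27,91/3], descend [26, 29, 31]
    N26 x:[27,86/3] y:[30,35] z:[28,89/3] -> miss, prune
    N29 x:[82/3,29] y:[19,22] z:[19,62/3] -> miss, prune
    N31 x:[85/3,91/3] y:[18,20] z:[86/3,91/3] -> miss, prune
  N25 x:[53/3,86/3] y:[40,54] z:[24,94/3] -> miss, prune

Summary -> nodes [0, 6, 5, 18, 8, 12, 27, 30, 7, 13, 26, 29, 31, 25]; box-tests=14; leaf-entries=2; first=P3

== RESULT ==
[0, 6, 5, 18, 8, 12, 27, 30, 7, 13, 26, 29, 31, 25]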